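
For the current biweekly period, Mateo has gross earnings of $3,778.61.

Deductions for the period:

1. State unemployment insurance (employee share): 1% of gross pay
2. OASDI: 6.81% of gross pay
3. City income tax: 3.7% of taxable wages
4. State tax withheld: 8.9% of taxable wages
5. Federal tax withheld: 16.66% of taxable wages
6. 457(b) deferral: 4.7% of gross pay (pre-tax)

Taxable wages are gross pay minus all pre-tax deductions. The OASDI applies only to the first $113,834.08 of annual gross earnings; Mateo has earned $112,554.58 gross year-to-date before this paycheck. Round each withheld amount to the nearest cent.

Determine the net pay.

$2,422.44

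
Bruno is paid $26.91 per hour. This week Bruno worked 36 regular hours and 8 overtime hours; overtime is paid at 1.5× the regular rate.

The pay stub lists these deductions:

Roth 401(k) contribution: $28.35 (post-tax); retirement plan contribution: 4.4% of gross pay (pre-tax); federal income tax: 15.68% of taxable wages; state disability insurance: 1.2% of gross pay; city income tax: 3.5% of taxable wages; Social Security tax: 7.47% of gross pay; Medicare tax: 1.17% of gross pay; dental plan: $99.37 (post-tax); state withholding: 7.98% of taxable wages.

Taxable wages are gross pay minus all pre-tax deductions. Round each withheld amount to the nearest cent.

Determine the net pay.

$644.65

Regular pay: 36 × $26.91 = $968.76
Overtime pay: 8 × $26.91 × 1.5 = $322.92
Gross pay = $968.76 + $322.92 = $1,291.68
Retirement plan contribution: $1,291.68 × 0.044 = $56.83
Taxable wages = $1,291.68 − $56.83 = $1,234.85
City income tax: $1,234.85 × 0.035 = $43.22
Federal income tax: $1,234.85 × 0.1568 = $193.62
State withholding: $1,234.85 × 0.0798 = $98.54
Medicare tax: $1,291.68 × 0.0117 = $15.11
State disability insurance: $1,291.68 × 0.012 = $15.50
Social Security tax: $1,291.68 × 0.0747 = $96.49
Dental plan: $99.37
Roth 401(k) contribution: $28.35
Total deductions = $56.83 + $43.22 + $193.62 + $98.54 + $15.11 + $15.50 + $96.49 + $99.37 + $28.35 = $647.03
Net pay = $1,291.68 − $647.03 = $644.65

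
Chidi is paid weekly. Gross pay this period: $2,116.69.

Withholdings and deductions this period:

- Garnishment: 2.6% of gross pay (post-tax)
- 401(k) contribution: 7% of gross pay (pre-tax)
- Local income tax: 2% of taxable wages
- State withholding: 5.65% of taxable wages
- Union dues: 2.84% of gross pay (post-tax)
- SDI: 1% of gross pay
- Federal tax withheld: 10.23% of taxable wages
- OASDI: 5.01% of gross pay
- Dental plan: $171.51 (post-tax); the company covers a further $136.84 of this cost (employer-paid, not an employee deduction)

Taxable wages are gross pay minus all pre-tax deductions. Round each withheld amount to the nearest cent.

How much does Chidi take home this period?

401(k) contribution: $2,116.69 × 0.07 = $148.17
Taxable wages = $2,116.69 − $148.17 = $1,968.52
Federal tax withheld: $1,968.52 × 0.1023 = $201.38
Local income tax: $1,968.52 × 0.02 = $39.37
State withholding: $1,968.52 × 0.0565 = $111.22
OASDI: $2,116.69 × 0.0501 = $106.05
SDI: $2,116.69 × 0.01 = $21.17
Union dues: $2,116.69 × 0.0284 = $60.11
Garnishment: $2,116.69 × 0.026 = $55.03
Dental plan: $171.51
(Employer's $136.84 toward dental plan is not withheld from the employee.)
Total deductions = $148.17 + $201.38 + $39.37 + $111.22 + $106.05 + $21.17 + $60.11 + $55.03 + $171.51 = $914.01
Net pay = $2,116.69 − $914.01 = $1,202.68

$1,202.68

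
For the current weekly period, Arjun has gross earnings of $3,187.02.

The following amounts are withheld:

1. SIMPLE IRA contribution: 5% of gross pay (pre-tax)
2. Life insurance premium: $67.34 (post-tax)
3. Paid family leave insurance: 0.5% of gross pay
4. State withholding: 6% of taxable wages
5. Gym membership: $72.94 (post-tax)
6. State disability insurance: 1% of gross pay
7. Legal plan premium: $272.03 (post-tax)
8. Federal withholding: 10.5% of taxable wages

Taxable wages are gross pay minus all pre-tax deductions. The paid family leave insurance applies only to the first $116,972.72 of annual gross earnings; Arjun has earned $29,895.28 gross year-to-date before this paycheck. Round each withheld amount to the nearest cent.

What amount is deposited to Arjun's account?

$2,067.98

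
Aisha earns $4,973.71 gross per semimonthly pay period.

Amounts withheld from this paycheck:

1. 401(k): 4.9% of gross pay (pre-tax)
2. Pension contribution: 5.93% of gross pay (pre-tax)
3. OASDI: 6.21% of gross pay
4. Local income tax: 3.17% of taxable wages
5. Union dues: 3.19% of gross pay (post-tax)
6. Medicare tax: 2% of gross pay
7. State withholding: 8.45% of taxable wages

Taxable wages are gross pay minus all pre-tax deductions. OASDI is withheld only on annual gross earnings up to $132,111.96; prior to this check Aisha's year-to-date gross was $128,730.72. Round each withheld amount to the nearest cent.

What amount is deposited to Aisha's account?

$3,451.60

Pension contribution: $4,973.71 × 0.0593 = $294.94
401(k): $4,973.71 × 0.049 = $243.71
Pre-tax total = $294.94 + $243.71 = $538.65
Taxable wages = $4,973.71 − $538.65 = $4,435.06
Local income tax: $4,435.06 × 0.0317 = $140.59
State withholding: $4,435.06 × 0.0845 = $374.76
OASDI: only $132,111.96 − $128,730.72 = $3,381.24 of this check is subject → $3,381.24 × 0.0621 = $209.98
Medicare tax: $4,973.71 × 0.02 = $99.47
Union dues: $4,973.71 × 0.0319 = $158.66
Total deductions = $294.94 + $243.71 + $140.59 + $374.76 + $209.98 + $99.47 + $158.66 = $1,522.11
Net pay = $4,973.71 − $1,522.11 = $3,451.60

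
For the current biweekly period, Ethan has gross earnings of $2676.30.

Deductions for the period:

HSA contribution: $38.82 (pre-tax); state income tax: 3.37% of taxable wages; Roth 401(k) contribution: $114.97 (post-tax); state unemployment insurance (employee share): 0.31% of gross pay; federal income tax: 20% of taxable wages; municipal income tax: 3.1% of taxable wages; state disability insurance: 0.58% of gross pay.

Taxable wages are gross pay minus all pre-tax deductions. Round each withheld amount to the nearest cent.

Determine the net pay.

$1800.55

HSA contribution: $38.82
Taxable wages = $2676.30 − $38.82 = $2637.48
Municipal income tax: $2637.48 × 0.031 = $81.76
Federal income tax: $2637.48 × 0.2 = $527.50
State income tax: $2637.48 × 0.0337 = $88.88
State unemployment insurance (employee share): $2676.30 × 0.0031 = $8.30
State disability insurance: $2676.30 × 0.0058 = $15.52
Roth 401(k) contribution: $114.97
Total deductions = $38.82 + $81.76 + $527.50 + $88.88 + $8.30 + $15.52 + $114.97 = $875.75
Net pay = $2676.30 − $875.75 = $1800.55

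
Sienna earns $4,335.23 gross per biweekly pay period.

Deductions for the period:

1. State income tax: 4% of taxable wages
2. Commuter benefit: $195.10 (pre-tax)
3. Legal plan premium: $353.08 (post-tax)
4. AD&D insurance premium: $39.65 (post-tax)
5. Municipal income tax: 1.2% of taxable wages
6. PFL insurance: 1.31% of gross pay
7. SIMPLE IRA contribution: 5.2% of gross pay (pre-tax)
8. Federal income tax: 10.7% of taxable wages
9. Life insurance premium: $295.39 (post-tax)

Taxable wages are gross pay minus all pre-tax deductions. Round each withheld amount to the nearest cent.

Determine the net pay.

$2,547.35

Commuter benefit: $195.10
SIMPLE IRA contribution: $4,335.23 × 0.052 = $225.43
Pre-tax total = $195.10 + $225.43 = $420.53
Taxable wages = $4,335.23 − $420.53 = $3,914.70
Municipal income tax: $3,914.70 × 0.012 = $46.98
State income tax: $3,914.70 × 0.04 = $156.59
Federal income tax: $3,914.70 × 0.107 = $418.87
PFL insurance: $4,335.23 × 0.0131 = $56.79
Life insurance premium: $295.39
Legal plan premium: $353.08
AD&D insurance premium: $39.65
Total deductions = $195.10 + $225.43 + $46.98 + $156.59 + $418.87 + $56.79 + $295.39 + $353.08 + $39.65 = $1,787.88
Net pay = $4,335.23 − $1,787.88 = $2,547.35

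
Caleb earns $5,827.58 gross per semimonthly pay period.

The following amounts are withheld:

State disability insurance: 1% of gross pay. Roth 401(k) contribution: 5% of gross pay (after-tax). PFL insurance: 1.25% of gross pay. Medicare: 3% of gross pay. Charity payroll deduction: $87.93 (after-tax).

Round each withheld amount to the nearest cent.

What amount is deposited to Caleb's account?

Medicare: $5,827.58 × 0.03 = $174.83
PFL insurance: $5,827.58 × 0.0125 = $72.84
State disability insurance: $5,827.58 × 0.01 = $58.28
Roth 401(k) contribution: $5,827.58 × 0.05 = $291.38
Charity payroll deduction: $87.93
Total deductions = $174.83 + $72.84 + $58.28 + $291.38 + $87.93 = $685.26
Net pay = $5,827.58 − $685.26 = $5,142.32

$5,142.32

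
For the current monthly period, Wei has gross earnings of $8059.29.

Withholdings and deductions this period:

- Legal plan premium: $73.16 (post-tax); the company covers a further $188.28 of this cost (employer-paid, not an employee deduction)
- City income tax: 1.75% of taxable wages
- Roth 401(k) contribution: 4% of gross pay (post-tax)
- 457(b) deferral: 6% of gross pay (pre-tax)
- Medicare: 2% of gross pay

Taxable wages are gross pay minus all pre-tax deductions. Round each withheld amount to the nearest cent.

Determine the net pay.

$6886.43

457(b) deferral: $8059.29 × 0.06 = $483.56
Taxable wages = $8059.29 − $483.56 = $7575.73
City income tax: $7575.73 × 0.0175 = $132.58
Medicare: $8059.29 × 0.02 = $161.19
Roth 401(k) contribution: $8059.29 × 0.04 = $322.37
Legal plan premium: $73.16
(Employer's $188.28 toward legal plan premium is not withheld from the employee.)
Total deductions = $483.56 + $132.58 + $161.19 + $322.37 + $73.16 = $1172.86
Net pay = $8059.29 − $1172.86 = $6886.43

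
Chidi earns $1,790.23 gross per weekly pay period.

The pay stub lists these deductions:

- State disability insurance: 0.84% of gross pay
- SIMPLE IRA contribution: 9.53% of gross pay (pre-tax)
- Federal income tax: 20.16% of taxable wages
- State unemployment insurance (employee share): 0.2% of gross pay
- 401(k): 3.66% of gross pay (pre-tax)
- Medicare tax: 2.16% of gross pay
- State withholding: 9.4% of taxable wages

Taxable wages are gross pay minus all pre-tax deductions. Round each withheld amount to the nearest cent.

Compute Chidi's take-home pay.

$1,037.41

401(k): $1,790.23 × 0.0366 = $65.52
SIMPLE IRA contribution: $1,790.23 × 0.0953 = $170.61
Pre-tax total = $65.52 + $170.61 = $236.13
Taxable wages = $1,790.23 − $236.13 = $1,554.10
Federal income tax: $1,554.10 × 0.2016 = $313.31
State withholding: $1,554.10 × 0.094 = $146.09
Medicare tax: $1,790.23 × 0.0216 = $38.67
State unemployment insurance (employee share): $1,790.23 × 0.002 = $3.58
State disability insurance: $1,790.23 × 0.0084 = $15.04
Total deductions = $65.52 + $170.61 + $313.31 + $146.09 + $38.67 + $3.58 + $15.04 = $752.82
Net pay = $1,790.23 − $752.82 = $1,037.41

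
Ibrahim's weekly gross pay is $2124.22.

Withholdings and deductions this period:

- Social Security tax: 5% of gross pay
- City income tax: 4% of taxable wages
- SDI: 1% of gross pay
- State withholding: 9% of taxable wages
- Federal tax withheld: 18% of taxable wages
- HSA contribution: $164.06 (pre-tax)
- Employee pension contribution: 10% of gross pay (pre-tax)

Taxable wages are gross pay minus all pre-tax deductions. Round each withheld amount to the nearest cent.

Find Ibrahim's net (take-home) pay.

HSA contribution: $164.06
Employee pension contribution: $2124.22 × 0.1 = $212.42
Pre-tax total = $164.06 + $212.42 = $376.48
Taxable wages = $2124.22 − $376.48 = $1747.74
State withholding: $1747.74 × 0.09 = $157.30
Federal tax withheld: $1747.74 × 0.18 = $314.59
City income tax: $1747.74 × 0.04 = $69.91
Social Security tax: $2124.22 × 0.05 = $106.21
SDI: $2124.22 × 0.01 = $21.24
Total deductions = $164.06 + $212.42 + $157.30 + $314.59 + $69.91 + $106.21 + $21.24 = $1045.73
Net pay = $2124.22 − $1045.73 = $1078.49

$1078.49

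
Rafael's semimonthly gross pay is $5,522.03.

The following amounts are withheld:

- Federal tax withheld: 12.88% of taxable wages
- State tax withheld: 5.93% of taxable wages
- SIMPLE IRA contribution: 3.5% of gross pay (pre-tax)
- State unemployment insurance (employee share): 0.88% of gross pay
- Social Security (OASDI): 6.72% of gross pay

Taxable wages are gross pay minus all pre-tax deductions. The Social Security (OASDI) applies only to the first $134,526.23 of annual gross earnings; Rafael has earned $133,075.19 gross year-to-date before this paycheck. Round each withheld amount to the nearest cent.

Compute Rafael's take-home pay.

SIMPLE IRA contribution: $5,522.03 × 0.035 = $193.27
Taxable wages = $5,522.03 − $193.27 = $5,328.76
State tax withheld: $5,328.76 × 0.0593 = $316.00
Federal tax withheld: $5,328.76 × 0.1288 = $686.34
Social Security (OASDI): only $134,526.23 − $133,075.19 = $1,451.04 of this check is subject → $1,451.04 × 0.0672 = $97.51
State unemployment insurance (employee share): $5,522.03 × 0.0088 = $48.59
Total deductions = $193.27 + $316.00 + $686.34 + $97.51 + $48.59 = $1,341.71
Net pay = $5,522.03 − $1,341.71 = $4,180.32

$4,180.32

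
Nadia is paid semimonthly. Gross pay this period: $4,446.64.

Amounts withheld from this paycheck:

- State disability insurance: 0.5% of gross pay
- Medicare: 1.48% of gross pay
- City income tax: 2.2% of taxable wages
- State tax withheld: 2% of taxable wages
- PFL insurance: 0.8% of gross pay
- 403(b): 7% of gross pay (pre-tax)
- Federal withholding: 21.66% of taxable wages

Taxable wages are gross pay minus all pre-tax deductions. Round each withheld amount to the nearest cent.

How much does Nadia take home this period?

403(b): $4,446.64 × 0.07 = $311.26
Taxable wages = $4,446.64 − $311.26 = $4,135.38
City income tax: $4,135.38 × 0.022 = $90.98
State tax withheld: $4,135.38 × 0.02 = $82.71
Federal withholding: $4,135.38 × 0.2166 = $895.72
Medicare: $4,446.64 × 0.0148 = $65.81
PFL insurance: $4,446.64 × 0.008 = $35.57
State disability insurance: $4,446.64 × 0.005 = $22.23
Total deductions = $311.26 + $90.98 + $82.71 + $895.72 + $65.81 + $35.57 + $22.23 = $1,504.28
Net pay = $4,446.64 − $1,504.28 = $2,942.36

$2,942.36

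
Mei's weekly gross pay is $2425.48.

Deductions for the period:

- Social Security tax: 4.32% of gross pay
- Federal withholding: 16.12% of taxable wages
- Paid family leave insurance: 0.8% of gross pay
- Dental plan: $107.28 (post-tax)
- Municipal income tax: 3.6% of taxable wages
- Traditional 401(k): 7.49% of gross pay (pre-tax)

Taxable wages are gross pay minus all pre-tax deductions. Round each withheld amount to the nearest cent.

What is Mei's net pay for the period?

$1569.87

Traditional 401(k): $2425.48 × 0.0749 = $181.67
Taxable wages = $2425.48 − $181.67 = $2243.81
Federal withholding: $2243.81 × 0.1612 = $361.70
Municipal income tax: $2243.81 × 0.036 = $80.78
Social Security tax: $2425.48 × 0.0432 = $104.78
Paid family leave insurance: $2425.48 × 0.008 = $19.40
Dental plan: $107.28
Total deductions = $181.67 + $361.70 + $80.78 + $104.78 + $19.40 + $107.28 = $855.61
Net pay = $2425.48 − $855.61 = $1569.87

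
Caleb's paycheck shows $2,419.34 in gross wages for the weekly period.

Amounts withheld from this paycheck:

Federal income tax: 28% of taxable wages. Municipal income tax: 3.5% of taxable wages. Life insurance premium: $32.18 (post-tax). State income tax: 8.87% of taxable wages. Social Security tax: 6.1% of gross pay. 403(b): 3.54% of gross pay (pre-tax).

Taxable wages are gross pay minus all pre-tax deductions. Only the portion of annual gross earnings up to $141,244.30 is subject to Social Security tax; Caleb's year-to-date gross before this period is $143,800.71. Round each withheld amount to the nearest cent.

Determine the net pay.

$1,359.40

403(b): $2,419.34 × 0.0354 = $85.64
Taxable wages = $2,419.34 − $85.64 = $2,333.70
Federal income tax: $2,333.70 × 0.28 = $653.44
Municipal income tax: $2,333.70 × 0.035 = $81.68
State income tax: $2,333.70 × 0.0887 = $207.00
Social Security tax: annual cap $141,244.30 already reached (YTD $143,800.71), so $0.00
Life insurance premium: $32.18
Total deductions = $85.64 + $653.44 + $81.68 + $207.00 + $0.00 + $32.18 = $1,059.94
Net pay = $2,419.34 − $1,059.94 = $1,359.40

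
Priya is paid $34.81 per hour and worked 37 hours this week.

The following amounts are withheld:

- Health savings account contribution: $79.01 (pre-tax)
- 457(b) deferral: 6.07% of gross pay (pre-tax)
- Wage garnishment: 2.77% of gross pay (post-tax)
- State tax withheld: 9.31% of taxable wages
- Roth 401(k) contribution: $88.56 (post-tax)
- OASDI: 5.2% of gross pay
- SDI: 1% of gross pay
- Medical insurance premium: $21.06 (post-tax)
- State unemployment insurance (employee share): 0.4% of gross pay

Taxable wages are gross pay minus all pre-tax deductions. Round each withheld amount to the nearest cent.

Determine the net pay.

Gross pay: 37 × $34.81 = $1,287.97
Health savings account contribution: $79.01
457(b) deferral: $1,287.97 × 0.0607 = $78.18
Pre-tax total = $79.01 + $78.18 = $157.19
Taxable wages = $1,287.97 − $157.19 = $1,130.78
State tax withheld: $1,130.78 × 0.0931 = $105.28
State unemployment insurance (employee share): $1,287.97 × 0.004 = $5.15
OASDI: $1,287.97 × 0.052 = $66.97
SDI: $1,287.97 × 0.01 = $12.88
Roth 401(k) contribution: $88.56
Medical insurance premium: $21.06
Wage garnishment: $1,287.97 × 0.0277 = $35.68
Total deductions = $79.01 + $78.18 + $105.28 + $5.15 + $66.97 + $12.88 + $88.56 + $21.06 + $35.68 = $492.77
Net pay = $1,287.97 − $492.77 = $795.20

$795.20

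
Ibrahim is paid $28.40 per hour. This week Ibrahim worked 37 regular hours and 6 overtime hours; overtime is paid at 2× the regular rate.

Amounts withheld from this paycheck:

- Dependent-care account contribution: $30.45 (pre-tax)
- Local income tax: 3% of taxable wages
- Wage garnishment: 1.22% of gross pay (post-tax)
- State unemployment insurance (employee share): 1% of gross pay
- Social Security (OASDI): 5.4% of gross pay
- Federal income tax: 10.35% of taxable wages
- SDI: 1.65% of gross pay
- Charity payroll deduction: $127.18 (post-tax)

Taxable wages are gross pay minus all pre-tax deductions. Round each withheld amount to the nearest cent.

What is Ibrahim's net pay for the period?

$923.25

Regular pay: 37 × $28.40 = $1,050.80
Overtime pay: 6 × $28.40 × 2 = $340.80
Gross pay = $1,050.80 + $340.80 = $1,391.60
Dependent-care account contribution: $30.45
Taxable wages = $1,391.60 − $30.45 = $1,361.15
Local income tax: $1,361.15 × 0.03 = $40.83
Federal income tax: $1,361.15 × 0.1035 = $140.88
SDI: $1,391.60 × 0.0165 = $22.96
State unemployment insurance (employee share): $1,391.60 × 0.01 = $13.92
Social Security (OASDI): $1,391.60 × 0.054 = $75.15
Wage garnishment: $1,391.60 × 0.0122 = $16.98
Charity payroll deduction: $127.18
Total deductions = $30.45 + $40.83 + $140.88 + $22.96 + $13.92 + $75.15 + $16.98 + $127.18 = $468.35
Net pay = $1,391.60 − $468.35 = $923.25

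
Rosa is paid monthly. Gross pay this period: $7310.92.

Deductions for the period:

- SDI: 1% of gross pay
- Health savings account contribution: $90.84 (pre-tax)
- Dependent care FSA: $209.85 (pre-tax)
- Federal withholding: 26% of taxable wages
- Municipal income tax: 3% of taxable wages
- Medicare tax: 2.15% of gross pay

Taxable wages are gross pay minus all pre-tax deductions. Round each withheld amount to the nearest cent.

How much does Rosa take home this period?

$4746.97

Dependent care FSA: $209.85
Health savings account contribution: $90.84
Pre-tax total = $209.85 + $90.84 = $300.69
Taxable wages = $7310.92 − $300.69 = $7010.23
Federal withholding: $7010.23 × 0.26 = $1822.66
Municipal income tax: $7010.23 × 0.03 = $210.31
SDI: $7310.92 × 0.01 = $73.11
Medicare tax: $7310.92 × 0.0215 = $157.18
Total deductions = $209.85 + $90.84 + $1822.66 + $210.31 + $73.11 + $157.18 = $2563.95
Net pay = $7310.92 − $2563.95 = $4746.97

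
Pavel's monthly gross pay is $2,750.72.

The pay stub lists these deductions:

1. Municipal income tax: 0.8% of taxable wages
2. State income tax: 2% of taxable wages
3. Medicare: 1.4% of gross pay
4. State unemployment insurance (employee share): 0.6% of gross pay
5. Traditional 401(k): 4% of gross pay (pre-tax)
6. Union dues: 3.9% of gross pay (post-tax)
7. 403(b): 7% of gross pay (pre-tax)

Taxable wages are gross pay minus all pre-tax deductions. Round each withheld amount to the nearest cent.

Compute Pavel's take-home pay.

$2,217.30

403(b): $2,750.72 × 0.07 = $192.55
Traditional 401(k): $2,750.72 × 0.04 = $110.03
Pre-tax total = $192.55 + $110.03 = $302.58
Taxable wages = $2,750.72 − $302.58 = $2,448.14
Municipal income tax: $2,448.14 × 0.008 = $19.59
State income tax: $2,448.14 × 0.02 = $48.96
Medicare: $2,750.72 × 0.014 = $38.51
State unemployment insurance (employee share): $2,750.72 × 0.006 = $16.50
Union dues: $2,750.72 × 0.039 = $107.28
Total deductions = $192.55 + $110.03 + $19.59 + $48.96 + $38.51 + $16.50 + $107.28 = $533.42
Net pay = $2,750.72 − $533.42 = $2,217.30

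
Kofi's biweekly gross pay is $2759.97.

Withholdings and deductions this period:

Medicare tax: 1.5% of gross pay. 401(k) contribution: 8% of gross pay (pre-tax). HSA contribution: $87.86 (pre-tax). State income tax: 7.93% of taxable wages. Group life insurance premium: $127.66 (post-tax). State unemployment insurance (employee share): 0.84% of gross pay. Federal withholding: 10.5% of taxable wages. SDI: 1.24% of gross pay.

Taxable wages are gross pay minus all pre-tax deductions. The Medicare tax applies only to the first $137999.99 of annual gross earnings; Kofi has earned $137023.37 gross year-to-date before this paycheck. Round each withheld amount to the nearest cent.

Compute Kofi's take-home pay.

$1799.82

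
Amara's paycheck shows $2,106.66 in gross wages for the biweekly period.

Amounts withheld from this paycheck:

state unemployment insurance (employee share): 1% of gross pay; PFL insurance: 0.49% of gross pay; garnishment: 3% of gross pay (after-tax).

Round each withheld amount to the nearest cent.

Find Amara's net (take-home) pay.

PFL insurance: $2,106.66 × 0.0049 = $10.32
State unemployment insurance (employee share): $2,106.66 × 0.01 = $21.07
Garnishment: $2,106.66 × 0.03 = $63.20
Total deductions = $10.32 + $21.07 + $63.20 = $94.59
Net pay = $2,106.66 − $94.59 = $2,012.07

$2,012.07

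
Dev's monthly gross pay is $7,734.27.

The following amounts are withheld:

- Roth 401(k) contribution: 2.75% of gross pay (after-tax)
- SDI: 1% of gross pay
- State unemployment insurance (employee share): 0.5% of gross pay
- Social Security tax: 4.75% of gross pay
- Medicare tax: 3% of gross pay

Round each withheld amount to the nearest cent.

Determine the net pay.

Social Security tax: $7,734.27 × 0.0475 = $367.38
State unemployment insurance (employee share): $7,734.27 × 0.005 = $38.67
SDI: $7,734.27 × 0.01 = $77.34
Medicare tax: $7,734.27 × 0.03 = $232.03
Roth 401(k) contribution: $7,734.27 × 0.0275 = $212.69
Total deductions = $367.38 + $38.67 + $77.34 + $232.03 + $212.69 = $928.11
Net pay = $7,734.27 − $928.11 = $6,806.16

$6,806.16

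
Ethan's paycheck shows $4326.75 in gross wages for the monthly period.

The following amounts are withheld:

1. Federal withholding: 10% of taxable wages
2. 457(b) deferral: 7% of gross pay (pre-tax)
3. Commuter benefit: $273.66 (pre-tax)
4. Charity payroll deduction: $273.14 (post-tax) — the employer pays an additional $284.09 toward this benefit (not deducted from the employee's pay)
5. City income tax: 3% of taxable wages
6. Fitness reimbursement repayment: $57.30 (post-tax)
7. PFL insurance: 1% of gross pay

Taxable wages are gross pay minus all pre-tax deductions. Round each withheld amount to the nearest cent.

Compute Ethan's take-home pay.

Commuter benefit: $273.66
457(b) deferral: $4326.75 × 0.07 = $302.87
Pre-tax total = $273.66 + $302.87 = $576.53
Taxable wages = $4326.75 − $576.53 = $3750.22
Federal withholding: $3750.22 × 0.1 = $375.02
City income tax: $3750.22 × 0.03 = $112.51
PFL insurance: $4326.75 × 0.01 = $43.27
Fitness reimbursement repayment: $57.30
Charity payroll deduction: $273.14
(Employer's $284.09 toward charity payroll deduction is not withheld from the employee.)
Total deductions = $273.66 + $302.87 + $375.02 + $112.51 + $43.27 + $57.30 + $273.14 = $1437.77
Net pay = $4326.75 − $1437.77 = $2888.98

$2888.98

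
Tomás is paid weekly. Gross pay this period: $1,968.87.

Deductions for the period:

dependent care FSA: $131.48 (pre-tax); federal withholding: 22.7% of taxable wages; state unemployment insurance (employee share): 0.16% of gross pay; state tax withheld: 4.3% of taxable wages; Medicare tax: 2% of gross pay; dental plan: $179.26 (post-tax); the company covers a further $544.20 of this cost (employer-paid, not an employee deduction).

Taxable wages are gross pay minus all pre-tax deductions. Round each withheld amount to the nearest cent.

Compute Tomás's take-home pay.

$1,119.50

Dependent care FSA: $131.48
Taxable wages = $1,968.87 − $131.48 = $1,837.39
State tax withheld: $1,837.39 × 0.043 = $79.01
Federal withholding: $1,837.39 × 0.227 = $417.09
Medicare tax: $1,968.87 × 0.02 = $39.38
State unemployment insurance (employee share): $1,968.87 × 0.0016 = $3.15
Dental plan: $179.26
(Employer's $544.20 toward dental plan is not withheld from the employee.)
Total deductions = $131.48 + $79.01 + $417.09 + $39.38 + $3.15 + $179.26 = $849.37
Net pay = $1,968.87 − $849.37 = $1,119.50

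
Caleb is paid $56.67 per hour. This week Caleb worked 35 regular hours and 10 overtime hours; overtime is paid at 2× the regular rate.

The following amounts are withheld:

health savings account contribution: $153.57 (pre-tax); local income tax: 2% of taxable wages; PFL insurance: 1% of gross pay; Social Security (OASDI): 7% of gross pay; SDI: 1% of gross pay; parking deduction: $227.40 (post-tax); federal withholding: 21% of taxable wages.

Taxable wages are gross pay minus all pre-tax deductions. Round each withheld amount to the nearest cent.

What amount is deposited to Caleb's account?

$1773.80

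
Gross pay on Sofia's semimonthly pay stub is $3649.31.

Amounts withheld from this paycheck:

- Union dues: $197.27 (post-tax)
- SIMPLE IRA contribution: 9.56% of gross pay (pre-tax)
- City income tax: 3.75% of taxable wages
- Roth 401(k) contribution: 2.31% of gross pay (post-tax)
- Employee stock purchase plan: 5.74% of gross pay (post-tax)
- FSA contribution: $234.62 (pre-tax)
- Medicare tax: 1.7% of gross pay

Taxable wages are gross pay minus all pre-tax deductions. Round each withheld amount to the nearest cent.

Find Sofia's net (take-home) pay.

$2397.77

FSA contribution: $234.62
SIMPLE IRA contribution: $3649.31 × 0.0956 = $348.87
Pre-tax total = $234.62 + $348.87 = $583.49
Taxable wages = $3649.31 − $583.49 = $3065.82
City income tax: $3065.82 × 0.0375 = $114.97
Medicare tax: $3649.31 × 0.017 = $62.04
Union dues: $197.27
Roth 401(k) contribution: $3649.31 × 0.0231 = $84.30
Employee stock purchase plan: $3649.31 × 0.0574 = $209.47
Total deductions = $234.62 + $348.87 + $114.97 + $62.04 + $197.27 + $84.30 + $209.47 = $1251.54
Net pay = $3649.31 − $1251.54 = $2397.77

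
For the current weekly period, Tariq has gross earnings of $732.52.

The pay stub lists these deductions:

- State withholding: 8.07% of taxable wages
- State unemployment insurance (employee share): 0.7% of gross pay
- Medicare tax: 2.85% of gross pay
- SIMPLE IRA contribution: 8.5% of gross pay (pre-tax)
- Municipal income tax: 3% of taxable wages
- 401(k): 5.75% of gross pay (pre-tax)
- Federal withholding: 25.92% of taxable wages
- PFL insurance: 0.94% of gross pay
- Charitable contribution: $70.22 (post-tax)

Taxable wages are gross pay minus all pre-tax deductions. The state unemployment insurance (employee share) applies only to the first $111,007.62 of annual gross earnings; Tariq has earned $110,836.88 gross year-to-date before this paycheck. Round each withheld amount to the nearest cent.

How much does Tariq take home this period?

SIMPLE IRA contribution: $732.52 × 0.085 = $62.26
401(k): $732.52 × 0.0575 = $42.12
Pre-tax total = $62.26 + $42.12 = $104.38
Taxable wages = $732.52 − $104.38 = $628.14
State withholding: $628.14 × 0.0807 = $50.69
Federal withholding: $628.14 × 0.2592 = $162.81
Municipal income tax: $628.14 × 0.03 = $18.84
PFL insurance: $732.52 × 0.0094 = $6.89
State unemployment insurance (employee share): only $111,007.62 − $110,836.88 = $170.74 of this check is subject → $170.74 × 0.007 = $1.20
Medicare tax: $732.52 × 0.0285 = $20.88
Charitable contribution: $70.22
Total deductions = $62.26 + $42.12 + $50.69 + $162.81 + $18.84 + $6.89 + $1.20 + $20.88 + $70.22 = $435.91
Net pay = $732.52 − $435.91 = $296.61

$296.61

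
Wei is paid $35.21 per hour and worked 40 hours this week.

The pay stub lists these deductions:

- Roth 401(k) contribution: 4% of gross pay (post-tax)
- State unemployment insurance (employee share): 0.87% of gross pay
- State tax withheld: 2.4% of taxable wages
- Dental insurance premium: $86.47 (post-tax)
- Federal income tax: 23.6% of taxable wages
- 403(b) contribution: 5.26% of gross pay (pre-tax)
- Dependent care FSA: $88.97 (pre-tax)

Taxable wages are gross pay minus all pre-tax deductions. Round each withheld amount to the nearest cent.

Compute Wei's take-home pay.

Gross pay: 40 × $35.21 = $1,408.40
Dependent care FSA: $88.97
403(b) contribution: $1,408.40 × 0.0526 = $74.08
Pre-tax total = $88.97 + $74.08 = $163.05
Taxable wages = $1,408.40 − $163.05 = $1,245.35
State tax withheld: $1,245.35 × 0.024 = $29.89
Federal income tax: $1,245.35 × 0.236 = $293.90
State unemployment insurance (employee share): $1,408.40 × 0.0087 = $12.25
Roth 401(k) contribution: $1,408.40 × 0.04 = $56.34
Dental insurance premium: $86.47
Total deductions = $88.97 + $74.08 + $29.89 + $293.90 + $12.25 + $56.34 + $86.47 = $641.90
Net pay = $1,408.40 − $641.90 = $766.50

$766.50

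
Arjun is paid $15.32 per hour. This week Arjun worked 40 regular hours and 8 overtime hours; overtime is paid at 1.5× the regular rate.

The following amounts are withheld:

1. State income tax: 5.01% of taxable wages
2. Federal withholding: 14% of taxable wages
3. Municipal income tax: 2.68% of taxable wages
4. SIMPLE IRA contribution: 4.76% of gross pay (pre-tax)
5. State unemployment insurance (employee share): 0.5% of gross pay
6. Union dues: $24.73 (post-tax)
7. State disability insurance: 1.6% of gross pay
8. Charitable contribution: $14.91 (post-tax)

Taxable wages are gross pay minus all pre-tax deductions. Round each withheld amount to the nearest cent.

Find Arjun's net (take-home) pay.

$537.79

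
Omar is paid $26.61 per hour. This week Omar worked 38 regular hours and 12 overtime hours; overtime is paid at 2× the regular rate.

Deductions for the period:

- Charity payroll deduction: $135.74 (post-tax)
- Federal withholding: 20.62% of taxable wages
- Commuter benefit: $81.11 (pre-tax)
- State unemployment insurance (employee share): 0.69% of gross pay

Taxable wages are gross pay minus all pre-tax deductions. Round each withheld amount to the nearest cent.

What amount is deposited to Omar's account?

Regular pay: 38 × $26.61 = $1,011.18
Overtime pay: 12 × $26.61 × 2 = $638.64
Gross pay = $1,011.18 + $638.64 = $1,649.82
Commuter benefit: $81.11
Taxable wages = $1,649.82 − $81.11 = $1,568.71
Federal withholding: $1,568.71 × 0.2062 = $323.47
State unemployment insurance (employee share): $1,649.82 × 0.0069 = $11.38
Charity payroll deduction: $135.74
Total deductions = $81.11 + $323.47 + $11.38 + $135.74 = $551.70
Net pay = $1,649.82 − $551.70 = $1,098.12

$1,098.12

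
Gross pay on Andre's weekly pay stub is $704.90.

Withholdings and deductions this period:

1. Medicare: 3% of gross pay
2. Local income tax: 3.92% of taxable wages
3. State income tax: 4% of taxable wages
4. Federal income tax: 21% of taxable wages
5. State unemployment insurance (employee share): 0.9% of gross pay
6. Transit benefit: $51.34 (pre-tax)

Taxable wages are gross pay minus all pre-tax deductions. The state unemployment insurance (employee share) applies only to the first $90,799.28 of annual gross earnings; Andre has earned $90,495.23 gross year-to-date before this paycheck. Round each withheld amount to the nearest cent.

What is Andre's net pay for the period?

$440.66

Transit benefit: $51.34
Taxable wages = $704.90 − $51.34 = $653.56
Federal income tax: $653.56 × 0.21 = $137.25
Local income tax: $653.56 × 0.0392 = $25.62
State income tax: $653.56 × 0.04 = $26.14
Medicare: $704.90 × 0.03 = $21.15
State unemployment insurance (employee share): only $90,799.28 − $90,495.23 = $304.05 of this check is subject → $304.05 × 0.009 = $2.74
Total deductions = $51.34 + $137.25 + $25.62 + $26.14 + $21.15 + $2.74 = $264.24
Net pay = $704.90 − $264.24 = $440.66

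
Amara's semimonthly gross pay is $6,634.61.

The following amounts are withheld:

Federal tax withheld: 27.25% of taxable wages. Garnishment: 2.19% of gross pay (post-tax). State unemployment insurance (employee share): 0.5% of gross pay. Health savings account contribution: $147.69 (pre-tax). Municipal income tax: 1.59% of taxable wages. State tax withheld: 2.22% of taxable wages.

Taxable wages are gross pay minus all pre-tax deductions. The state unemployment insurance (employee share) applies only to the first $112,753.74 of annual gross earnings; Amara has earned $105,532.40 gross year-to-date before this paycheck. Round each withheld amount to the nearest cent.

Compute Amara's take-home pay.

Health savings account contribution: $147.69
Taxable wages = $6,634.61 − $147.69 = $6,486.92
State tax withheld: $6,486.92 × 0.0222 = $144.01
Municipal income tax: $6,486.92 × 0.0159 = $103.14
Federal tax withheld: $6,486.92 × 0.2725 = $1,767.69
State unemployment insurance (employee share): cap not yet reached, full $6,634.61 is subject → $6,634.61 × 0.005 = $33.17
Garnishment: $6,634.61 × 0.0219 = $145.30
Total deductions = $147.69 + $144.01 + $103.14 + $1,767.69 + $33.17 + $145.30 = $2,341.00
Net pay = $6,634.61 − $2,341.00 = $4,293.61

$4,293.61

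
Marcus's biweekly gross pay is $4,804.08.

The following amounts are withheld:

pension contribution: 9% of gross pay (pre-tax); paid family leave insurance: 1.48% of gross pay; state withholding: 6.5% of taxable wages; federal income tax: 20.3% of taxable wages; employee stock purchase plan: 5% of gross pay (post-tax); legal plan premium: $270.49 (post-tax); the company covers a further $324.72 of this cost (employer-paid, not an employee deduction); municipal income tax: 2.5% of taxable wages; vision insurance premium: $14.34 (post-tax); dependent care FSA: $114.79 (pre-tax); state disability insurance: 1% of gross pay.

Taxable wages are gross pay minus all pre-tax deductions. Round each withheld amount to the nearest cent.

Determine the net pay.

$2,365.48

Dependent care FSA: $114.79
Pension contribution: $4,804.08 × 0.09 = $432.37
Pre-tax total = $114.79 + $432.37 = $547.16
Taxable wages = $4,804.08 − $547.16 = $4,256.92
State withholding: $4,256.92 × 0.065 = $276.70
Municipal income tax: $4,256.92 × 0.025 = $106.42
Federal income tax: $4,256.92 × 0.203 = $864.15
State disability insurance: $4,804.08 × 0.01 = $48.04
Paid family leave insurance: $4,804.08 × 0.0148 = $71.10
Legal plan premium: $270.49
Employee stock purchase plan: $4,804.08 × 0.05 = $240.20
Vision insurance premium: $14.34
(Employer's $324.72 toward legal plan premium is not withheld from the employee.)
Total deductions = $114.79 + $432.37 + $276.70 + $106.42 + $864.15 + $48.04 + $71.10 + $270.49 + $240.20 + $14.34 = $2,438.60
Net pay = $4,804.08 − $2,438.60 = $2,365.48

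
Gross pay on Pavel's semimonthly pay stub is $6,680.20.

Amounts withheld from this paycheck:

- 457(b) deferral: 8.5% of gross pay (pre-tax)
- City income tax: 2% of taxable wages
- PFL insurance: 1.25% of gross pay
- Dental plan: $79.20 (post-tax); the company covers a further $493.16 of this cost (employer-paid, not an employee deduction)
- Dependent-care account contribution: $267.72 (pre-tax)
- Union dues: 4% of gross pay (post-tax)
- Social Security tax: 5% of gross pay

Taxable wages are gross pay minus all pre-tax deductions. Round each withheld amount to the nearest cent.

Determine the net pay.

Dependent-care account contribution: $267.72
457(b) deferral: $6,680.20 × 0.085 = $567.82
Pre-tax total = $267.72 + $567.82 = $835.54
Taxable wages = $6,680.20 − $835.54 = $5,844.66
City income tax: $5,844.66 × 0.02 = $116.89
Social Security tax: $6,680.20 × 0.05 = $334.01
PFL insurance: $6,680.20 × 0.0125 = $83.50
Union dues: $6,680.20 × 0.04 = $267.21
Dental plan: $79.20
(Employer's $493.16 toward dental plan is not withheld from the employee.)
Total deductions = $267.72 + $567.82 + $116.89 + $334.01 + $83.50 + $267.21 + $79.20 = $1,716.35
Net pay = $6,680.20 − $1,716.35 = $4,963.85

$4,963.85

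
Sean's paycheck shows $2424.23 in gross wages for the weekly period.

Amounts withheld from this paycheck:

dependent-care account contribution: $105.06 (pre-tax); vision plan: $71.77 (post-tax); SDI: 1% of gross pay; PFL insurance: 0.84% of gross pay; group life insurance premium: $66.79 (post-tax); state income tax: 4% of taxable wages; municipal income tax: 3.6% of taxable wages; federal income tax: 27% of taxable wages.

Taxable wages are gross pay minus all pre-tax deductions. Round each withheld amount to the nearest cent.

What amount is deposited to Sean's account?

$1333.57

Dependent-care account contribution: $105.06
Taxable wages = $2424.23 − $105.06 = $2319.17
State income tax: $2319.17 × 0.04 = $92.77
Municipal income tax: $2319.17 × 0.036 = $83.49
Federal income tax: $2319.17 × 0.27 = $626.18
SDI: $2424.23 × 0.01 = $24.24
PFL insurance: $2424.23 × 0.0084 = $20.36
Group life insurance premium: $66.79
Vision plan: $71.77
Total deductions = $105.06 + $92.77 + $83.49 + $626.18 + $24.24 + $20.36 + $66.79 + $71.77 = $1090.66
Net pay = $2424.23 − $1090.66 = $1333.57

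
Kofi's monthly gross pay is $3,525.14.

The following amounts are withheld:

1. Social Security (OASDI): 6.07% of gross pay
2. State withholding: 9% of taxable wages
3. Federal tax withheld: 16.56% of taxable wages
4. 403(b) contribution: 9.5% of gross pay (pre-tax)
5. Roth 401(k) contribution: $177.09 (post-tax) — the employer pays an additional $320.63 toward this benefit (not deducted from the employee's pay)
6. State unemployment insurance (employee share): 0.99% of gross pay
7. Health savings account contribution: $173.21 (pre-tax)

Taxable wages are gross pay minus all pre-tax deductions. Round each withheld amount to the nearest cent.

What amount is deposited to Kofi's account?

$1,819.92

Health savings account contribution: $173.21
403(b) contribution: $3,525.14 × 0.095 = $334.89
Pre-tax total = $173.21 + $334.89 = $508.10
Taxable wages = $3,525.14 − $508.10 = $3,017.04
Federal tax withheld: $3,017.04 × 0.1656 = $499.62
State withholding: $3,017.04 × 0.09 = $271.53
Social Security (OASDI): $3,525.14 × 0.0607 = $213.98
State unemployment insurance (employee share): $3,525.14 × 0.0099 = $34.90
Roth 401(k) contribution: $177.09
(Employer's $320.63 toward Roth 401(k) contribution is not withheld from the employee.)
Total deductions = $173.21 + $334.89 + $499.62 + $271.53 + $213.98 + $34.90 + $177.09 = $1,705.22
Net pay = $3,525.14 − $1,705.22 = $1,819.92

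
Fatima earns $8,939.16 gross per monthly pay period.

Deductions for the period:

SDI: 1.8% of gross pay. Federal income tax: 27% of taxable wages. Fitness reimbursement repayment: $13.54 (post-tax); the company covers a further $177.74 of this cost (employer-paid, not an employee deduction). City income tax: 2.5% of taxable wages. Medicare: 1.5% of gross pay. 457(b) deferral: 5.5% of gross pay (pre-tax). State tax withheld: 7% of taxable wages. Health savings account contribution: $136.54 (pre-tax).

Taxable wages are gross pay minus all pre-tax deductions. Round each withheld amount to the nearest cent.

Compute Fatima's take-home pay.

$4,968.94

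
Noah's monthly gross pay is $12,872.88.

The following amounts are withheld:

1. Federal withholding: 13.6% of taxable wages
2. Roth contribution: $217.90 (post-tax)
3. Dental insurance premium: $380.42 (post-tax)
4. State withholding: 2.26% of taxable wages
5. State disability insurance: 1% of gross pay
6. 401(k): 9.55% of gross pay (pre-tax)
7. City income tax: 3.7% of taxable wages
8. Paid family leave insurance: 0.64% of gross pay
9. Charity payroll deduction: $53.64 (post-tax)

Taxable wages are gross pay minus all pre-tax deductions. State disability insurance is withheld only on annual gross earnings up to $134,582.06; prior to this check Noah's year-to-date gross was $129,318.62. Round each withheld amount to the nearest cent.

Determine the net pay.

$8,579.07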